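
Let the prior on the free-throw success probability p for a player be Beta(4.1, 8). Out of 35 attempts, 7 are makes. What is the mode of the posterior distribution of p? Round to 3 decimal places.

Prior: Beta(4.1, 8).
Data: 7 successes in 35 trials. The binomial likelihood contributes p^7(1−p)^28, so the posterior is Beta(4.1+7, 8+28) = Beta(11.1, 36).
For Beta(a, b) with a, b > 1 the mode is (a−1)/(a+b−2) = 10.1/45.1 ≈ 0.224.

p̂_MAP = 0.224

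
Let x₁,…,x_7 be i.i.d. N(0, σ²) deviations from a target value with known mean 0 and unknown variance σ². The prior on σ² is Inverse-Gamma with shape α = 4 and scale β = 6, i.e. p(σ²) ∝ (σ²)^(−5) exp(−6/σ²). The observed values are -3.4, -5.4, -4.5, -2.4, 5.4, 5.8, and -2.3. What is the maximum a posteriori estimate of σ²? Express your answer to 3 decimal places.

σ̂²_MAP = 8.636

Sum of squared deviations about the known mean: SS = (-3.4−0)² + (-5.4−0)² + (-4.5−0)² + (-2.4−0)² + (5.4−0)² + (5.8−0)² + (-2.3−0)² = 134.82.
The Normal likelihood contributes (σ²)^(−n/2) exp(−SS/(2σ²)), so the posterior is Inverse-Gamma(α + n/2, β + SS/2) = Inverse-Gamma(7.5, 73.41).
The mode of Inverse-Gamma(a, b) is b/(a+1) = 73.41/8.5 ≈ 8.636.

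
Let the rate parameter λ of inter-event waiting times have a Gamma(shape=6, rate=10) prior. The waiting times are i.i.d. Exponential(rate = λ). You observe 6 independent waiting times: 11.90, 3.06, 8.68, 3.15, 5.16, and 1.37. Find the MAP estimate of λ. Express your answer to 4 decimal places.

The Exponential(rate=λ) likelihood is ∝ λ^n e^(−λΣtᵢ). Here n = 6 and Σtᵢ = 11.90 + 3.06 + 8.68 + 3.15 + 5.16 + 1.37 = 33.32.
Posterior ∝ λ^5e^(−10λ) · λ^6e^(−33.32λ) = λ^11e^(−43.32λ), i.e. Gamma(12, 43.32).
Mode = (a−1)/b = 11/43.32 ≈ 0.2539.

λ̂_MAP = 0.2539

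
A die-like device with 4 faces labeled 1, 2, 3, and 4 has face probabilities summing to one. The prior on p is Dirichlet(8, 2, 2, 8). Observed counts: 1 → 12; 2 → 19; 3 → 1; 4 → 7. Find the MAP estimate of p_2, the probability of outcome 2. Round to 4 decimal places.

The posterior is Dirichlet(αᵢ + nᵢ) = Dirichlet(20, 21, 3, 15).
For a Dirichlet(a₁,…,a_K) with all aᵢ > 1, the mode has j-th component (aⱼ − 1)/(Σaᵢ − K).
Here Σaᵢ = 59 and K = 4, so p_2 = (21 − 1)/(59 − 4) = 20/55 ≈ 0.3636.

MAP estimate: 0.3636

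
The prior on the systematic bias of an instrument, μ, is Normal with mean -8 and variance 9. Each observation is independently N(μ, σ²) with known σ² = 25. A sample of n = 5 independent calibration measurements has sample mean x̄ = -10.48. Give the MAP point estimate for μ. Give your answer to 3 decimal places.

μ̂_MAP = -9.594

n = 5, x̄ = -10.48.
For a Normal prior and Normal likelihood with known variance, the posterior is Normal; its mode equals its mean, the precision-weighted average.
Prior precision 1/σ₀² = 1/9; data precision n/σ² = 5/25 = 0.2.
μ̂ = ((1/9)·(-8) + 0.2·(-10.48)) / (1/9 + 0.2) = (-3358/1125)/(14/45) = -1679/175 ≈ -9.594.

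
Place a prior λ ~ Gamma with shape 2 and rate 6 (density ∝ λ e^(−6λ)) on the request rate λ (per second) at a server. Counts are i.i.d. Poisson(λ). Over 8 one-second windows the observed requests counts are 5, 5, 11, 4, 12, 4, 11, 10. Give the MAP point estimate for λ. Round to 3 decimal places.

Σxᵢ = 5+5+11+4+12+4+11+10 = 62, with n = 8.
Posterior ∝ λe^(−6λ) · λ^62e^(−8λ) = λ^63e^(−14λ), i.e. Gamma(shape=64, rate=14).
The mode of a Gamma(a, b) with a ≥ 1 (shape–rate) is (a−1)/b = 63/14 ≈ 4.500.

λ̂_MAP = 4.500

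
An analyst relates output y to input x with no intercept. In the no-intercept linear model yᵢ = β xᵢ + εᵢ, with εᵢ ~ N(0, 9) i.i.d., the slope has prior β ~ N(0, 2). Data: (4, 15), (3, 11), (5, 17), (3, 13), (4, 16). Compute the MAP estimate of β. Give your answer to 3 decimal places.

β̂_MAP = 3.535

log p(β | y) = −Σ(yᵢ − βxᵢ)²/(2·9) − β²/(2·2) + const.
Setting the derivative to zero: Σxᵢ(yᵢ − βxᵢ)/9 − β/2 = 0, so β = Σxᵢyᵢ / (Σxᵢ² + σ²/τ²).
Σxᵢyᵢ = 4·15 + 3·11 + 5·17 + 3·13 + 4·16 = 281; Σxᵢ² = 75; σ²/τ² = 4.5.
β̂_MAP = 281 / (75 + 4.5) = 281/79.5 ≈ 3.535.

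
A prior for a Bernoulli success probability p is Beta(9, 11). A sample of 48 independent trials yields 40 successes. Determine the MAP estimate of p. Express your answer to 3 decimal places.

Prior: Beta(9, 11).
Data: 40 successes in 48 trials. The binomial likelihood contributes p^40(1−p)^8, so the posterior is Beta(9+40, 11+8) = Beta(49, 19).
For Beta(a, b) with a, b > 1 the mode is (a−1)/(a+b−2) = 48/66 ≈ 0.727.

p̂_MAP = 0.727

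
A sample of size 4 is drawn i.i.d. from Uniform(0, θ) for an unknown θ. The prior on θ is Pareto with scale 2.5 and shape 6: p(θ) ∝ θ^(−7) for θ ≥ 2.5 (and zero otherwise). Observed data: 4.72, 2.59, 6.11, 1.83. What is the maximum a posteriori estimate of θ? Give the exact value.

θ̂_MAP = 6.11

The Uniform(0, θ) likelihood is θ^(−n) for θ ≥ max(xᵢ), zero otherwise. Here max(xᵢ) = 6.11.
Posterior ∝ θ^(−7) · θ^(−4) = θ^(−11) on θ ≥ max(2.5, 6.11) = 6.11.
This density is strictly decreasing in θ, so the posterior mode lies at the lower boundary of the support.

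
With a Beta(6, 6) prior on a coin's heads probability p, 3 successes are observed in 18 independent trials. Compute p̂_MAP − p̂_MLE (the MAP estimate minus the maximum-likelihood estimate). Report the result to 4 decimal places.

MAP − MLE = 0.1190

Posterior is Beta(9, 21); MAP = (9−1)/(30−2) = 8/28 ≈ 0.28571.
MLE ignores the prior: p̂_MLE = k/n = 3/18 ≈ 0.16667.
Difference = 8/28 − 3/18 = 5/42 ≈ 0.1190.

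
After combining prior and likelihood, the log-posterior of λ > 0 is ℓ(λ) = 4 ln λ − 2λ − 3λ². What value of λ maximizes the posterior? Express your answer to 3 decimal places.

λ̂_MAP = 0.667

ℓ'(λ) = 4/λ − 2 − 6λ. Setting this to zero and multiplying by λ: 6λ² + 2λ − 4 = 0.
λ = (−2 + √(2² + 4·6·4)) / (2·6) = (−2 + √100) / 12 = (−2 + 10)/12 = 2/3.
ℓ''(λ) = −4/λ² − 6 < 0, confirming a maximum.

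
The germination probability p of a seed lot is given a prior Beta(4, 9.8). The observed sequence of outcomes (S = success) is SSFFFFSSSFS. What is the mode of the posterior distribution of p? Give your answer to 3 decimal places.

Prior: Beta(4, 9.8).
Data: 6 successes in 11 trials (from the sequence). The binomial likelihood contributes p^6(1−p)^5, so the posterior is Beta(4+6, 9.8+5) = Beta(10, 14.8).
For Beta(a, b) with a, b > 1 the mode is (a−1)/(a+b−2) = 9/22.8 ≈ 0.395.

p̂_MAP = 0.395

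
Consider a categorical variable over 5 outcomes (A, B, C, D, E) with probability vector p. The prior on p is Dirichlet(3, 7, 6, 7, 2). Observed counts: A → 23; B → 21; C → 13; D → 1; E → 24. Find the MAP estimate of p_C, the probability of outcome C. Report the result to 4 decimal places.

The posterior is Dirichlet(αᵢ + nᵢ) = Dirichlet(26, 28, 19, 8, 26).
For a Dirichlet(a₁,…,a_K) with all aᵢ > 1, the mode has j-th component (aⱼ − 1)/(Σaᵢ − K).
Here Σaᵢ = 107 and K = 5, so p_C = (19 − 1)/(107 − 5) = 18/102 ≈ 0.1765.

MAP estimate of p_C = 0.1765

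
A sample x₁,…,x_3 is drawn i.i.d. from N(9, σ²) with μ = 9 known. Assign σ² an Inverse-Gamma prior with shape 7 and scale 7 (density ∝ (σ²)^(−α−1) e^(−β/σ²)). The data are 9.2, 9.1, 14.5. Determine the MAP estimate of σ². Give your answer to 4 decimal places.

σ̂²_MAP = 2.3316

Sum of squared deviations about the known mean: SS = (9.2−9)² + (9.1−9)² + (14.5−9)² = 30.3.
The Normal likelihood contributes (σ²)^(−n/2) exp(−SS/(2σ²)), so the posterior is Inverse-Gamma(α + n/2, β + SS/2) = Inverse-Gamma(8.5, 22.15).
The mode of Inverse-Gamma(a, b) is b/(a+1) = 22.15/9.5 ≈ 2.3316.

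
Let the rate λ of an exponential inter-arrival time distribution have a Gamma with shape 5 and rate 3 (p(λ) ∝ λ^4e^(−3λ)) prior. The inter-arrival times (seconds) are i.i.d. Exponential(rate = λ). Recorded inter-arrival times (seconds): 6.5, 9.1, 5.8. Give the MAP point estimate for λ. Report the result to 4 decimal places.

The Exponential(rate=λ) likelihood is ∝ λ^n e^(−λΣtᵢ). Here n = 3 and Σtᵢ = 6.5 + 9.1 + 5.8 = 21.4.
Posterior ∝ λ^4e^(−3λ) · λ^3e^(−21.4λ) = λ^7e^(−24.4λ), i.e. Gamma(8, 24.4).
Mode = (a−1)/b = 7/24.4 ≈ 0.2869.

λ̂_MAP = 0.2869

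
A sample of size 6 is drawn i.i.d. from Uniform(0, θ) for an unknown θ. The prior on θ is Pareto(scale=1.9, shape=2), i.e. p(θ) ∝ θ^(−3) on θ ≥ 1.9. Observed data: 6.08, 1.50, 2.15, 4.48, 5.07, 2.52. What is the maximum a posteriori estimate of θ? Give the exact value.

The Uniform(0, θ) likelihood is θ^(−n) for θ ≥ max(xᵢ), zero otherwise. Here max(xᵢ) = 6.08.
Posterior ∝ θ^(−3) · θ^(−6) = θ^(−9) on θ ≥ max(1.9, 6.08) = 6.08.
This density is strictly decreasing in θ, so the posterior mode lies at the lower boundary of the support.

θ̂_MAP = 6.08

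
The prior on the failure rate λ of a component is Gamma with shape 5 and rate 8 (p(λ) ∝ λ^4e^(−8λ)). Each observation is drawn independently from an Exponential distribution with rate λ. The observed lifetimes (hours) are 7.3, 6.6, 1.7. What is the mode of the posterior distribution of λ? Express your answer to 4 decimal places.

The Exponential(rate=λ) likelihood is ∝ λ^n e^(−λΣtᵢ). Here n = 3 and Σtᵢ = 7.3 + 6.6 + 1.7 = 15.6.
Posterior ∝ λ^4e^(−8λ) · λ^3e^(−15.6λ) = λ^7e^(−23.6λ), i.e. Gamma(8, 23.6).
Mode = (a−1)/b = 7/23.6 ≈ 0.2966.

λ̂_MAP = 0.2966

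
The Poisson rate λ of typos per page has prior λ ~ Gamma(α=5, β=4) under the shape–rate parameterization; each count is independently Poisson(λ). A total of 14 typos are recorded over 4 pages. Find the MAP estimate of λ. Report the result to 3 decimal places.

λ̂_MAP = 2.250

Σxᵢ = 14, n = 4.
Posterior ∝ λ^4e^(−4λ) · λ^14e^(−4λ) = λ^18e^(−8λ), i.e. Gamma(shape=19, rate=8).
The mode of a Gamma(a, b) with a ≥ 1 (shape–rate) is (a−1)/b = 18/8 ≈ 2.250.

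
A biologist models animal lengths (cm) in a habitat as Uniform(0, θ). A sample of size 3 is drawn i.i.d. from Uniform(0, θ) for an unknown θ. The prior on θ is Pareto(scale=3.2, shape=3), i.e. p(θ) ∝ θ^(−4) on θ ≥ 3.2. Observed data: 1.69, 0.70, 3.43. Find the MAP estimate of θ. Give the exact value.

The Uniform(0, θ) likelihood is θ^(−n) for θ ≥ max(xᵢ), zero otherwise. Here max(xᵢ) = 3.43.
Posterior ∝ θ^(−4) · θ^(−3) = θ^(−7) on θ ≥ max(3.2, 3.43) = 3.43.
This density is strictly decreasing in θ, so the posterior mode lies at the lower boundary of the support.

θ̂_MAP = 3.43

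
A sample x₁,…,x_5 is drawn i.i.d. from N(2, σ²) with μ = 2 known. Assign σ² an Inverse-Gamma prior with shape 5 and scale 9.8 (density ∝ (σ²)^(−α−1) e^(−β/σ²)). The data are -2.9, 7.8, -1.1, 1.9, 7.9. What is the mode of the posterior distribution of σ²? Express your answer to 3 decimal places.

Sum of squared deviations about the known mean: SS = (-2.9−2)² + (7.8−2)² + (-1.1−2)² + (1.9−2)² + (7.9−2)² = 102.08.
The Normal likelihood contributes (σ²)^(−n/2) exp(−SS/(2σ²)), so the posterior is Inverse-Gamma(α + n/2, β + SS/2) = Inverse-Gamma(7.5, 60.84).
The mode of Inverse-Gamma(a, b) is b/(a+1) = 60.84/8.5 ≈ 7.158.

σ̂²_MAP = 7.158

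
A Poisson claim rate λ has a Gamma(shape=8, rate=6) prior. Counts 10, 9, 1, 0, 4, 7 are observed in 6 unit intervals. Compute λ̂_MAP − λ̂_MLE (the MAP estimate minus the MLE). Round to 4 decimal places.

Σxᵢ = 31. Posterior is Gamma(39, 12); MAP = (39−1)/12 = 38/12 ≈ 3.16667.
MLE = x̄ = 31/6 ≈ 5.16667.
Difference = 38/12 − 31/6 = -2 ≈ -2.0000.

MAP − MLE = -2.0000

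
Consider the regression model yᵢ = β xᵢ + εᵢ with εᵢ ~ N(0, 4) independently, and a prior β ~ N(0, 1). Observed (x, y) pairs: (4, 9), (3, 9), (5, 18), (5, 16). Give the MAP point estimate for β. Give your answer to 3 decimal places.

β̂_MAP = 2.949

log p(β | y) = −Σ(yᵢ − βxᵢ)²/(2·4) − β²/(2·1) + const.
Setting the derivative to zero: Σxᵢ(yᵢ − βxᵢ)/4 − β/1 = 0, so β = Σxᵢyᵢ / (Σxᵢ² + σ²/τ²).
Σxᵢyᵢ = 4·9 + 3·9 + 5·18 + 5·16 = 233; Σxᵢ² = 75; σ²/τ² = 4.
β̂_MAP = 233 / (75 + 4) = 233/79 ≈ 2.949.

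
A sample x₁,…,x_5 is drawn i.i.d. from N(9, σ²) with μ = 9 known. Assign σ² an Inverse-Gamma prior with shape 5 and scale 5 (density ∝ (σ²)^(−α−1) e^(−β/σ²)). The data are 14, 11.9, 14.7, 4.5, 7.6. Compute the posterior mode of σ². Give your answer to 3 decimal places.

Sum of squared deviations about the known mean: SS = (14−9)² + (11.9−9)² + (14.7−9)² + (4.5−9)² + (7.6−9)² = 88.11.
The Normal likelihood contributes (σ²)^(−n/2) exp(−SS/(2σ²)), so the posterior is Inverse-Gamma(α + n/2, β + SS/2) = Inverse-Gamma(7.5, 49.055).
The mode of Inverse-Gamma(a, b) is b/(a+1) = 49.055/8.5 ≈ 5.771.

σ̂²_MAP = 5.771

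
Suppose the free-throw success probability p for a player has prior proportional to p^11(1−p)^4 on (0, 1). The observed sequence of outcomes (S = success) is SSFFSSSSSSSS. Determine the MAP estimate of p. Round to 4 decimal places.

p̂_MAP = 0.7778

The prior density ∝ p^11(1−p)^4 is the kernel of Beta(12, 5).
Data: 10 successes in 12 trials (from the sequence). The binomial likelihood contributes p^10(1−p)^2, so the posterior is Beta(12+10, 5+2) = Beta(22, 7).
For Beta(a, b) with a, b > 1 the mode is (a−1)/(a+b−2) = 21/27 ≈ 0.7778.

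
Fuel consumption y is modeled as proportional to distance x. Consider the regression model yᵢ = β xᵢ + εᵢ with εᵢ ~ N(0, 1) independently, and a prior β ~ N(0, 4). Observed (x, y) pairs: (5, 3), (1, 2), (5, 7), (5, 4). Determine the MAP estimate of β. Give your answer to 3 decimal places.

log p(β | y) = −Σ(yᵢ − βxᵢ)²/(2·1) − β²/(2·4) + const.
Setting the derivative to zero: Σxᵢ(yᵢ − βxᵢ)/1 − β/4 = 0, so β = Σxᵢyᵢ / (Σxᵢ² + σ²/τ²).
Σxᵢyᵢ = 5·3 + 1·2 + 5·7 + 5·4 = 72; Σxᵢ² = 76; σ²/τ² = 0.25.
β̂_MAP = 72 / (76 + 0.25) = 72/76.25 ≈ 0.944.

β̂_MAP = 0.944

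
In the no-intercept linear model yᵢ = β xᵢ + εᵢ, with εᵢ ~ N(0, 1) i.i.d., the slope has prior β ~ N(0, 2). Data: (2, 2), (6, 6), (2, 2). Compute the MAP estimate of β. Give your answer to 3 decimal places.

β̂_MAP = 0.989

log p(β | y) = −Σ(yᵢ − βxᵢ)²/(2·1) − β²/(2·2) + const.
Setting the derivative to zero: Σxᵢ(yᵢ − βxᵢ)/1 − β/2 = 0, so β = Σxᵢyᵢ / (Σxᵢ² + σ²/τ²).
Σxᵢyᵢ = 2·2 + 6·6 + 2·2 = 44; Σxᵢ² = 44; σ²/τ² = 0.5.
β̂_MAP = 44 / (44 + 0.5) = 44/44.5 ≈ 0.989.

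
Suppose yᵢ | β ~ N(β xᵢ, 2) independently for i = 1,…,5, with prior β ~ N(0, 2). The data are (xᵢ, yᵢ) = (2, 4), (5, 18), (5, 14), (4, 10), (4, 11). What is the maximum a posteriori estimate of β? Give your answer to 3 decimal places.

β̂_MAP = 2.897

log p(β | y) = −Σ(yᵢ − βxᵢ)²/(2·2) − β²/(2·2) + const.
Setting the derivative to zero: Σxᵢ(yᵢ − βxᵢ)/2 − β/2 = 0, so β = Σxᵢyᵢ / (Σxᵢ² + σ²/τ²).
Σxᵢyᵢ = 2·4 + 5·18 + 5·14 + 4·10 + 4·11 = 252; Σxᵢ² = 86; σ²/τ² = 1.
β̂_MAP = 252 / (86 + 1) = 252/87 ≈ 2.897.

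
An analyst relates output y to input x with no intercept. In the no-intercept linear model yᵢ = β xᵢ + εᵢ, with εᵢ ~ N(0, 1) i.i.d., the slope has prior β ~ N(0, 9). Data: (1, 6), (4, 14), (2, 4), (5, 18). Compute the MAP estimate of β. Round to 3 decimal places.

β̂_MAP = 3.470

log p(β | y) = −Σ(yᵢ − βxᵢ)²/(2·1) − β²/(2·9) + const.
Setting the derivative to zero: Σxᵢ(yᵢ − βxᵢ)/1 − β/9 = 0, so β = Σxᵢyᵢ / (Σxᵢ² + σ²/τ²).
Σxᵢyᵢ = 1·6 + 4·14 + 2·4 + 5·18 = 160; Σxᵢ² = 46; σ²/τ² = 1/9.
β̂_MAP = 160 / (46 + 1/9) = 160/(415/9) = 288/83 ≈ 3.470.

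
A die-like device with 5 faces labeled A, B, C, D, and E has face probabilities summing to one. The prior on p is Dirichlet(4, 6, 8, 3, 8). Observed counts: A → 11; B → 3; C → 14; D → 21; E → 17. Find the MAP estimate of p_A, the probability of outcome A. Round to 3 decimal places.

The posterior is Dirichlet(αᵢ + nᵢ) = Dirichlet(15, 9, 22, 24, 25).
For a Dirichlet(a₁,…,a_K) with all aᵢ > 1, the mode has j-th component (aⱼ − 1)/(Σaᵢ − K).
Here Σaᵢ = 95 and K = 5, so p_A = (15 − 1)/(95 − 5) = 14/90 ≈ 0.156.

MAP estimate of p_A = 0.156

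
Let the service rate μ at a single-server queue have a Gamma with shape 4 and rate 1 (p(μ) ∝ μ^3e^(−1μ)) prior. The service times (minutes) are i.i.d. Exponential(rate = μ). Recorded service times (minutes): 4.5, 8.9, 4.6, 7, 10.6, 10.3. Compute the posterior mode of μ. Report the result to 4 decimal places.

μ̂_MAP = 0.1919

The Exponential(rate=μ) likelihood is ∝ μ^n e^(−μΣtᵢ). Here n = 6 and Σtᵢ = 4.5 + 8.9 + 4.6 + 7 + 10.6 + 10.3 = 45.9.
Posterior ∝ μ^3e^(−1μ) · μ^6e^(−45.9μ) = μ^9e^(−46.9μ), i.e. Gamma(10, 46.9).
Mode = (a−1)/b = 9/46.9 ≈ 0.1919.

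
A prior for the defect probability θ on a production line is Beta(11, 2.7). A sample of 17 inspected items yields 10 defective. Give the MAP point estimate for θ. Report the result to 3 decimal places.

Prior: Beta(11, 2.7).
Data: 10 successes in 17 trials. The binomial likelihood contributes θ^10(1−θ)^7, so the posterior is Beta(11+10, 2.7+7) = Beta(21, 9.7).
For Beta(a, b) with a, b > 1 the mode is (a−1)/(a+b−2) = 20/28.7 ≈ 0.697.

θ̂_MAP = 0.697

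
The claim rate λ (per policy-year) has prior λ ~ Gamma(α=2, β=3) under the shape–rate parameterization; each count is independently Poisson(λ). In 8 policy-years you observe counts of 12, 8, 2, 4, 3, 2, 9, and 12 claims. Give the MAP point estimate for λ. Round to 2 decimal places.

λ̂_MAP = 4.82

Σxᵢ = 12+8+2+4+3+2+9+12 = 52, with n = 8.
Posterior ∝ λe^(−3λ) · λ^52e^(−8λ) = λ^53e^(−11λ), i.e. Gamma(shape=54, rate=11).
The mode of a Gamma(a, b) with a ≥ 1 (shape–rate) is (a−1)/b = 53/11 ≈ 4.82.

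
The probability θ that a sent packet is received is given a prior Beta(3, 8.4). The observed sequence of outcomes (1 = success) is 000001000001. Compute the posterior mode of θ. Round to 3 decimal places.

Prior: Beta(3, 8.4).
Data: 2 successes in 12 trials (from the sequence). The binomial likelihood contributes θ^2(1−θ)^10, so the posterior is Beta(3+2, 8.4+10) = Beta(5, 18.4).
For Beta(a, b) with a, b > 1 the mode is (a−1)/(a+b−2) = 4/21.4 ≈ 0.187.

θ̂_MAP = 0.187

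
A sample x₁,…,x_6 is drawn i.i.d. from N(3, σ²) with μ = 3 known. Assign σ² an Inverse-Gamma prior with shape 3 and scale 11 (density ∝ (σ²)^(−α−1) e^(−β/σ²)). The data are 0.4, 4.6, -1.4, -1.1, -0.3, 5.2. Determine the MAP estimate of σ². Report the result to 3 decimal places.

Sum of squared deviations about the known mean: SS = (0.4−3)² + (4.6−3)² + (-1.4−3)² + (-1.1−3)² + (-0.3−3)² + (5.2−3)² = 61.22.
The Normal likelihood contributes (σ²)^(−n/2) exp(−SS/(2σ²)), so the posterior is Inverse-Gamma(α + n/2, β + SS/2) = Inverse-Gamma(6, 41.61).
The mode of Inverse-Gamma(a, b) is b/(a+1) = 41.61/7 ≈ 5.944.

σ̂²_MAP = 5.944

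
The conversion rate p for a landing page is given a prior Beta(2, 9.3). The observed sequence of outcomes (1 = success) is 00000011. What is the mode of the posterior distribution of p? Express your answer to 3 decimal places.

Prior: Beta(2, 9.3).
Data: 2 successes in 8 trials (from the sequence). The binomial likelihood contributes p^2(1−p)^6, so the posterior is Beta(2+2, 9.3+6) = Beta(4, 15.3).
For Beta(a, b) with a, b > 1 the mode is (a−1)/(a+b−2) = 3/17.3 ≈ 0.173.

p̂_MAP = 0.173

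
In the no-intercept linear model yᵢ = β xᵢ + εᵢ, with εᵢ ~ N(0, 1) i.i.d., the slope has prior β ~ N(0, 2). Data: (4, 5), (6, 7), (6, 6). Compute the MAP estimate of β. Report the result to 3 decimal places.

β̂_MAP = 1.107

log p(β | y) = −Σ(yᵢ − βxᵢ)²/(2·1) − β²/(2·2) + const.
Setting the derivative to zero: Σxᵢ(yᵢ − βxᵢ)/1 − β/2 = 0, so β = Σxᵢyᵢ / (Σxᵢ² + σ²/τ²).
Σxᵢyᵢ = 4·5 + 6·7 + 6·6 = 98; Σxᵢ² = 88; σ²/τ² = 0.5.
β̂_MAP = 98 / (88 + 0.5) = 98/88.5 ≈ 1.107.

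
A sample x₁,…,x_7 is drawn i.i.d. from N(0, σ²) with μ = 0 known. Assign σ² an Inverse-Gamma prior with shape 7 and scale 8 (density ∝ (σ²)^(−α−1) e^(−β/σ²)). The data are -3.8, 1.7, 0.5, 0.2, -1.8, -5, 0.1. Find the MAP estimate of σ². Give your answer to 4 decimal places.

σ̂²_MAP = 2.6900

Sum of squared deviations about the known mean: SS = (-3.8−0)² + (1.7−0)² + (0.5−0)² + (0.2−0)² + (-1.8−0)² + (-5−0)² + (0.1−0)² = 45.87.
The Normal likelihood contributes (σ²)^(−n/2) exp(−SS/(2σ²)), so the posterior is Inverse-Gamma(α + n/2, β + SS/2) = Inverse-Gamma(10.5, 30.935).
The mode of Inverse-Gamma(a, b) is b/(a+1) = 30.935/11.5 ≈ 2.6900.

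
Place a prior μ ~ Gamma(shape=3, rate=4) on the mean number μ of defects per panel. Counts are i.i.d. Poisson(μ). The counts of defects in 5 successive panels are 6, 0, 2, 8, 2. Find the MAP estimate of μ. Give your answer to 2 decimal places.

μ̂_MAP = 2.22

Σxᵢ = 6+0+2+8+2 = 18, with n = 5.
Posterior ∝ μ^2e^(−4μ) · μ^18e^(−5μ) = μ^20e^(−9μ), i.e. Gamma(shape=21, rate=9).
The mode of a Gamma(a, b) with a ≥ 1 (shape–rate) is (a−1)/b = 20/9 ≈ 2.22.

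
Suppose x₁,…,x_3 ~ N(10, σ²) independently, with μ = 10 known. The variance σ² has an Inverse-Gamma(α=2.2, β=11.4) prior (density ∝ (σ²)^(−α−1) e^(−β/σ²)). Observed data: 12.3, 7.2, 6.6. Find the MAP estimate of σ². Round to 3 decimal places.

σ̂²_MAP = 5.052

Sum of squared deviations about the known mean: SS = (12.3−10)² + (7.2−10)² + (6.6−10)² = 24.69.
The Normal likelihood contributes (σ²)^(−n/2) exp(−SS/(2σ²)), so the posterior is Inverse-Gamma(α + n/2, β + SS/2) = Inverse-Gamma(3.7, 23.745).
The mode of Inverse-Gamma(a, b) is b/(a+1) = 23.745/4.7 ≈ 5.052.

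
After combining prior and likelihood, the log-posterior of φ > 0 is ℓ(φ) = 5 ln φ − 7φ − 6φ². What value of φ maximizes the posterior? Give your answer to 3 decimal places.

φ̂_MAP = 0.417

ℓ'(φ) = 5/φ − 7 − 12φ. Setting this to zero and multiplying by φ: 12φ² + 7φ − 5 = 0.
φ = (−7 + √(7² + 4·12·5)) / (2·12) = (−7 + √289) / 24 = (−7 + 17)/24 = 5/12.
ℓ''(φ) = −5/φ² − 12 < 0, confirming a maximum.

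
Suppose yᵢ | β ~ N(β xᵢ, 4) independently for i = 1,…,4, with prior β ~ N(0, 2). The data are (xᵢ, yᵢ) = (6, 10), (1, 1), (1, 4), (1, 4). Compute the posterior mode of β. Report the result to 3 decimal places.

log p(β | y) = −Σ(yᵢ − βxᵢ)²/(2·4) − β²/(2·2) + const.
Setting the derivative to zero: Σxᵢ(yᵢ − βxᵢ)/4 − β/2 = 0, so β = Σxᵢyᵢ / (Σxᵢ² + σ²/τ²).
Σxᵢyᵢ = 6·10 + 1·1 + 1·4 + 1·4 = 69; Σxᵢ² = 39; σ²/τ² = 2.
β̂_MAP = 69 / (39 + 2) = 69/41 ≈ 1.683.

β̂_MAP = 1.683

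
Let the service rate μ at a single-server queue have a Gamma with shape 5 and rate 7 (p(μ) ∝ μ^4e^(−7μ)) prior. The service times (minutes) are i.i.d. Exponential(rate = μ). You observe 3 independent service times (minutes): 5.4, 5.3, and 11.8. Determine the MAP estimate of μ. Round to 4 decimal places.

The Exponential(rate=μ) likelihood is ∝ μ^n e^(−μΣtᵢ). Here n = 3 and Σtᵢ = 5.4 + 5.3 + 11.8 = 22.5.
Posterior ∝ μ^4e^(−7μ) · μ^3e^(−22.5μ) = μ^7e^(−29.5μ), i.e. Gamma(8, 29.5).
Mode = (a−1)/b = 7/29.5 ≈ 0.2373.

μ̂_MAP = 0.2373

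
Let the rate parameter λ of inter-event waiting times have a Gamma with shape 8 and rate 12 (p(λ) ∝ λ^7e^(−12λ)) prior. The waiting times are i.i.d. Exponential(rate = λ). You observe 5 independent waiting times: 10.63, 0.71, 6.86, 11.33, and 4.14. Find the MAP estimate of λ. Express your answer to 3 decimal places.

The Exponential(rate=λ) likelihood is ∝ λ^n e^(−λΣtᵢ). Here n = 5 and Σtᵢ = 10.63 + 0.71 + 6.86 + 11.33 + 4.14 = 33.67.
Posterior ∝ λ^7e^(−12λ) · λ^5e^(−33.67λ) = λ^12e^(−45.67λ), i.e. Gamma(13, 45.67).
Mode = (a−1)/b = 12/45.67 ≈ 0.263.

λ̂_MAP = 0.263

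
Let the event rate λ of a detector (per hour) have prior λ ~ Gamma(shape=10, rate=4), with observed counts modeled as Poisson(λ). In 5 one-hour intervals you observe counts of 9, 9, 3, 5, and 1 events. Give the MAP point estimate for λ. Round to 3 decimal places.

Σxᵢ = 9+9+3+5+1 = 27, with n = 5.
Posterior ∝ λ^9e^(−4λ) · λ^27e^(−5λ) = λ^36e^(−9λ), i.e. Gamma(shape=37, rate=9).
The mode of a Gamma(a, b) with a ≥ 1 (shape–rate) is (a−1)/b = 36/9 ≈ 4.000.

λ̂_MAP = 4.000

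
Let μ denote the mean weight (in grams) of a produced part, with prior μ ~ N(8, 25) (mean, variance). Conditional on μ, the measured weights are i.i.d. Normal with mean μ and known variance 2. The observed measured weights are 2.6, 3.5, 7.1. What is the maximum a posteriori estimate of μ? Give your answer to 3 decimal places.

n = 3; x̄ = (2.6 + 3.5 + 7.1)/3 = 13.2/3 = 4.4.
For a Normal prior and Normal likelihood with known variance, the posterior is Normal; its mode equals its mean, the precision-weighted average.
Prior precision 1/σ₀² = 1/25 = 0.04; data precision n/σ² = 3/2 = 1.5.
μ̂ = (0.04·8 + 1.5·4.4) / (0.04 + 1.5) = 6.92/1.54 = 346/77 ≈ 4.494.

μ̂_MAP = 4.494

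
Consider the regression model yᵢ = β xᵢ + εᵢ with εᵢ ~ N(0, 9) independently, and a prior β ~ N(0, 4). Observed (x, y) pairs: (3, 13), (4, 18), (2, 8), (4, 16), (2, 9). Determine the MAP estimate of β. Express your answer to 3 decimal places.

log p(β | y) = −Σ(yᵢ − βxᵢ)²/(2·9) − β²/(2·4) + const.
Setting the derivative to zero: Σxᵢ(yᵢ − βxᵢ)/9 − β/4 = 0, so β = Σxᵢyᵢ / (Σxᵢ² + σ²/τ²).
Σxᵢyᵢ = 3·13 + 4·18 + 2·8 + 4·16 + 2·9 = 209; Σxᵢ² = 49; σ²/τ² = 2.25.
β̂_MAP = 209 / (49 + 2.25) = 209/51.25 ≈ 4.078.

β̂_MAP = 4.078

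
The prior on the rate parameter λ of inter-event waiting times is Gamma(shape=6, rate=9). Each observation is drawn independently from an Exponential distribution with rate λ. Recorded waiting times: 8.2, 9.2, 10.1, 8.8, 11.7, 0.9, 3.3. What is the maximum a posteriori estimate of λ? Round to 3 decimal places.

λ̂_MAP = 0.196

The Exponential(rate=λ) likelihood is ∝ λ^n e^(−λΣtᵢ). Here n = 7 and Σtᵢ = 8.2 + 9.2 + 10.1 + 8.8 + 11.7 + 0.9 + 3.3 = 52.2.
Posterior ∝ λ^5e^(−9λ) · λ^7e^(−52.2λ) = λ^12e^(−61.2λ), i.e. Gamma(13, 61.2).
Mode = (a−1)/b = 12/61.2 ≈ 0.196.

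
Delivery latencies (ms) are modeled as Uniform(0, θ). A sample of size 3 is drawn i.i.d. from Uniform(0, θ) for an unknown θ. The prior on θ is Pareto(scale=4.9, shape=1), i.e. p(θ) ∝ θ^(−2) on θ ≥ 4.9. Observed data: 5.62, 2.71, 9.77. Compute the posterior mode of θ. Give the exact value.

θ̂_MAP = 9.77

The Uniform(0, θ) likelihood is θ^(−n) for θ ≥ max(xᵢ), zero otherwise. Here max(xᵢ) = 9.77.
Posterior ∝ θ^(−2) · θ^(−3) = θ^(−5) on θ ≥ max(4.9, 9.77) = 9.77.
This density is strictly decreasing in θ, so the posterior mode lies at the lower boundary of the support.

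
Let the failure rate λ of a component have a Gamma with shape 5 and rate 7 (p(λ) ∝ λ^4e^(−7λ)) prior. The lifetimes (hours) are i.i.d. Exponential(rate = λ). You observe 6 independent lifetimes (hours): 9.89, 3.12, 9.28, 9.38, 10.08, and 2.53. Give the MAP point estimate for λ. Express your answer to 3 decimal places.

The Exponential(rate=λ) likelihood is ∝ λ^n e^(−λΣtᵢ). Here n = 6 and Σtᵢ = 9.89 + 3.12 + 9.28 + 9.38 + 10.08 + 2.53 = 44.28.
Posterior ∝ λ^4e^(−7λ) · λ^6e^(−44.28λ) = λ^10e^(−51.28λ), i.e. Gamma(11, 51.28).
Mode = (a−1)/b = 10/51.28 ≈ 0.195.

λ̂_MAP = 0.195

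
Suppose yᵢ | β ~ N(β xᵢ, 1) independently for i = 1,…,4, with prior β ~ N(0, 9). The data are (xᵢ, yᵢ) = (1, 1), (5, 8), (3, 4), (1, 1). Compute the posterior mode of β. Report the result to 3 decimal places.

β̂_MAP = 1.495

log p(β | y) = −Σ(yᵢ − βxᵢ)²/(2·1) − β²/(2·9) + const.
Setting the derivative to zero: Σxᵢ(yᵢ − βxᵢ)/1 − β/9 = 0, so β = Σxᵢyᵢ / (Σxᵢ² + σ²/τ²).
Σxᵢyᵢ = 1·1 + 5·8 + 3·4 + 1·1 = 54; Σxᵢ² = 36; σ²/τ² = 1/9.
β̂_MAP = 54 / (36 + 1/9) = 54/(325/9) = 486/325 ≈ 1.495.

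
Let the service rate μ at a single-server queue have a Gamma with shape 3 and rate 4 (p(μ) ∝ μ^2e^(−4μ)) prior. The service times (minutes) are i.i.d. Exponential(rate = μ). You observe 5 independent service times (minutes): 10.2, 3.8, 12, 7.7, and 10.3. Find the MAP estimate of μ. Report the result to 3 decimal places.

The Exponential(rate=μ) likelihood is ∝ μ^n e^(−μΣtᵢ). Here n = 5 and Σtᵢ = 10.2 + 3.8 + 12 + 7.7 + 10.3 = 44.
Posterior ∝ μ^2e^(−4μ) · μ^5e^(−44μ) = μ^7e^(−48μ), i.e. Gamma(8, 48).
Mode = (a−1)/b = 7/48 ≈ 0.146.

μ̂_MAP = 0.146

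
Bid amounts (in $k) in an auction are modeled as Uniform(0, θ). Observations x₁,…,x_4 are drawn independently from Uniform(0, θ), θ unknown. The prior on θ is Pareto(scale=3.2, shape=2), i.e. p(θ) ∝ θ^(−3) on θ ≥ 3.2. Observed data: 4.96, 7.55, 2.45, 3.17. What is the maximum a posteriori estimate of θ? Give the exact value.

The Uniform(0, θ) likelihood is θ^(−n) for θ ≥ max(xᵢ), zero otherwise. Here max(xᵢ) = 7.55.
Posterior ∝ θ^(−3) · θ^(−4) = θ^(−7) on θ ≥ max(3.2, 7.55) = 7.55.
This density is strictly decreasing in θ, so the posterior mode lies at the lower boundary of the support.

θ̂_MAP = 7.55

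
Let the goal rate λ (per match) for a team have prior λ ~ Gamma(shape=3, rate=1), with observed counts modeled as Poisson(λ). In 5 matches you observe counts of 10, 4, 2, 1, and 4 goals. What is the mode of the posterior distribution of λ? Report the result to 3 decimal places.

λ̂_MAP = 3.833

Σxᵢ = 10+4+2+1+4 = 21, with n = 5.
Posterior ∝ λ^2e^(−1λ) · λ^21e^(−5λ) = λ^23e^(−6λ), i.e. Gamma(shape=24, rate=6).
The mode of a Gamma(a, b) with a ≥ 1 (shape–rate) is (a−1)/b = 23/6 ≈ 3.833.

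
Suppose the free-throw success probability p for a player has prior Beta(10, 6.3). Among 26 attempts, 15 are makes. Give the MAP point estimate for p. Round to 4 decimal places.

Prior: Beta(10, 6.3).
Data: 15 successes in 26 trials. The binomial likelihood contributes p^15(1−p)^11, so the posterior is Beta(10+15, 6.3+11) = Beta(25, 17.3).
For Beta(a, b) with a, b > 1 the mode is (a−1)/(a+b−2) = 24/40.3 ≈ 0.5955.

p̂_MAP = 0.5955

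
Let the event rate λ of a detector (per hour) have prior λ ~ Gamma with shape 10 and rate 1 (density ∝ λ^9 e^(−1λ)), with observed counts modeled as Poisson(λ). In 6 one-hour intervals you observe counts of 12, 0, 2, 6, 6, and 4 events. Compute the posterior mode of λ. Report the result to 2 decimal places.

Σxᵢ = 12+0+2+6+6+4 = 30, with n = 6.
Posterior ∝ λ^9e^(−1λ) · λ^30e^(−6λ) = λ^39e^(−7λ), i.e. Gamma(shape=40, rate=7).
The mode of a Gamma(a, b) with a ≥ 1 (shape–rate) is (a−1)/b = 39/7 ≈ 5.57.

λ̂_MAP = 5.57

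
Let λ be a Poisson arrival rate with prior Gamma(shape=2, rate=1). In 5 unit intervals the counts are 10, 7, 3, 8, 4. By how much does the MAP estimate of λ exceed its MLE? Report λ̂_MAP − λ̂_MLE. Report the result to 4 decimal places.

Σxᵢ = 32. Posterior is Gamma(34, 6); MAP = (34−1)/6 = 33/6 ≈ 5.50000.
MLE = x̄ = 32/5 ≈ 6.40000.
Difference = 33/6 − 32/5 = -9/10 ≈ -0.9000.

MAP − MLE = -0.9000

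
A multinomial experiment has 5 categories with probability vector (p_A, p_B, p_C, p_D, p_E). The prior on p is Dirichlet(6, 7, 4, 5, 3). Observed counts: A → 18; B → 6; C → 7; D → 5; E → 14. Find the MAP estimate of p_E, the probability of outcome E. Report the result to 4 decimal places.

MAP estimate of p_E = 0.2286

The posterior is Dirichlet(αᵢ + nᵢ) = Dirichlet(24, 13, 11, 10, 17).
For a Dirichlet(a₁,…,a_K) with all aᵢ > 1, the mode has j-th component (aⱼ − 1)/(Σaᵢ − K).
Here Σaᵢ = 75 and K = 5, so p_E = (17 − 1)/(75 − 5) = 16/70 ≈ 0.2286.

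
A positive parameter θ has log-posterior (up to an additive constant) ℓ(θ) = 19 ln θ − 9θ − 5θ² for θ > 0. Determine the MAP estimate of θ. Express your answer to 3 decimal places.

ℓ'(θ) = 19/θ − 9 − 10θ. Setting this to zero and multiplying by θ: 10θ² + 9θ − 19 = 0.
θ = (−9 + √(9² + 4·10·19)) / (2·10) = (−9 + √841) / 20 = (−9 + 29)/20 = 1.
ℓ''(θ) = −19/θ² − 10 < 0, confirming a maximum.

θ̂_MAP = 1.000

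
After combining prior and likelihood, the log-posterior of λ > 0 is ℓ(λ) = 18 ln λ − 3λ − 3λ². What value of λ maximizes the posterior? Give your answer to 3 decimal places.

ℓ'(λ) = 18/λ − 3 − 6λ. Setting this to zero and multiplying by λ: 6λ² + 3λ − 18 = 0.
λ = (−3 + √(3² + 4·6·18)) / (2·6) = (−3 + √441) / 12 = (−3 + 21)/12 = 3/2.
ℓ''(λ) = −18/λ² − 6 < 0, confirming a maximum.

λ̂_MAP = 1.500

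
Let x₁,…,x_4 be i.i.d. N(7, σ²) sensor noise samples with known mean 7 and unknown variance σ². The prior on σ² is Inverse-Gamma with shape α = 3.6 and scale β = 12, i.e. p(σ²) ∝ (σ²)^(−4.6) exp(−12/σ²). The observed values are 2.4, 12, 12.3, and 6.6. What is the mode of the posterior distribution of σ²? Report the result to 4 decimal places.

Sum of squared deviations about the known mean: SS = (2.4−7)² + (12−7)² + (12.3−7)² + (6.6−7)² = 74.41.
The Normal likelihood contributes (σ²)^(−n/2) exp(−SS/(2σ²)), so the posterior is Inverse-Gamma(α + n/2, β + SS/2) = Inverse-Gamma(5.6, 49.205).
The mode of Inverse-Gamma(a, b) is b/(a+1) = 49.205/6.6 ≈ 7.4553.

σ̂²_MAP = 7.4553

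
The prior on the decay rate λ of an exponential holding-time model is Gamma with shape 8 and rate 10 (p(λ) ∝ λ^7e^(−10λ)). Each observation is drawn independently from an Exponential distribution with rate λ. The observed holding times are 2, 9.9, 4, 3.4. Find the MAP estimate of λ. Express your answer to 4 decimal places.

λ̂_MAP = 0.3754

The Exponential(rate=λ) likelihood is ∝ λ^n e^(−λΣtᵢ). Here n = 4 and Σtᵢ = 2 + 9.9 + 4 + 3.4 = 19.3.
Posterior ∝ λ^7e^(−10λ) · λ^4e^(−19.3λ) = λ^11e^(−29.3λ), i.e. Gamma(12, 29.3).
Mode = (a−1)/b = 11/29.3 ≈ 0.3754.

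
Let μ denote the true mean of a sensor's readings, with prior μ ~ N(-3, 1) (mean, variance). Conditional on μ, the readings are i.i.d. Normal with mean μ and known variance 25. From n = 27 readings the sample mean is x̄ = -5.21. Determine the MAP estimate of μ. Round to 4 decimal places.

μ̂_MAP = -4.1475

n = 27, x̄ = -5.21.
For a Normal prior and Normal likelihood with known variance, the posterior is Normal; its mode equals its mean, the precision-weighted average.
Prior precision 1/σ₀² = 1/1 = 1; data precision n/σ² = 27/25 = 1.08.
μ̂ = (1·(-3) + 1.08·(-5.21)) / (1 + 1.08) = (-8.6268)/2.08 = -4.1475.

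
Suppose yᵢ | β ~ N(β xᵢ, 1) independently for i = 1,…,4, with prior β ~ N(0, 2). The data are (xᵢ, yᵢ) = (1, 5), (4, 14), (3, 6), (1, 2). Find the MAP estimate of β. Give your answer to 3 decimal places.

log p(β | y) = −Σ(yᵢ − βxᵢ)²/(2·1) − β²/(2·2) + const.
Setting the derivative to zero: Σxᵢ(yᵢ − βxᵢ)/1 − β/2 = 0, so β = Σxᵢyᵢ / (Σxᵢ² + σ²/τ²).
Σxᵢyᵢ = 1·5 + 4·14 + 3·6 + 1·2 = 81; Σxᵢ² = 27; σ²/τ² = 0.5.
β̂_MAP = 81 / (27 + 0.5) = 81/27.5 ≈ 2.945.

β̂_MAP = 2.945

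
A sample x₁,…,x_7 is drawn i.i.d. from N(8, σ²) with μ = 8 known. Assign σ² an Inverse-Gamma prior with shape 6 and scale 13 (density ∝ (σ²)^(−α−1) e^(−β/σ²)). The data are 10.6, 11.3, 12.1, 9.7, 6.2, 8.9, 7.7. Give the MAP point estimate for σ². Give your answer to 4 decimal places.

σ̂²_MAP = 3.2138

Sum of squared deviations about the known mean: SS = (10.6−8)² + (11.3−8)² + (12.1−8)² + (9.7−8)² + (6.2−8)² + (8.9−8)² + (7.7−8)² = 41.49.
The Normal likelihood contributes (σ²)^(−n/2) exp(−SS/(2σ²)), so the posterior is Inverse-Gamma(α + n/2, β + SS/2) = Inverse-Gamma(9.5, 33.745).
The mode of Inverse-Gamma(a, b) is b/(a+1) = 33.745/10.5 ≈ 3.2138.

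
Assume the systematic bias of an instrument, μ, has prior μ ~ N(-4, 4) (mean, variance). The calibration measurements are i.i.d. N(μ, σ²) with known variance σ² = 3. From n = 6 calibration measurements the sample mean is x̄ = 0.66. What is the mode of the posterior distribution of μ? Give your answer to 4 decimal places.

μ̂_MAP = 0.1422

n = 6, x̄ = 0.66.
For a Normal prior and Normal likelihood with known variance, the posterior is Normal; its mode equals its mean, the precision-weighted average.
Prior precision 1/σ₀² = 1/4 = 0.25; data precision n/σ² = 6/3 = 2.
μ̂ = (0.25·(-4) + 2·0.66) / (0.25 + 2) = 0.32/2.25 = 32/225 ≈ 0.1422.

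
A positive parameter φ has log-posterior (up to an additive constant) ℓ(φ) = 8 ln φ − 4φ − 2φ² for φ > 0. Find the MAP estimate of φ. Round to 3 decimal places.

φ̂_MAP = 1.000

ℓ'(φ) = 8/φ − 4 − 4φ. Setting this to zero and multiplying by φ: 4φ² + 4φ − 8 = 0.
φ = (−4 + √(4² + 4·4·8)) / (2·4) = (−4 + √144) / 8 = (−4 + 12)/8 = 1.
ℓ''(φ) = −8/φ² − 4 < 0, confirming a maximum.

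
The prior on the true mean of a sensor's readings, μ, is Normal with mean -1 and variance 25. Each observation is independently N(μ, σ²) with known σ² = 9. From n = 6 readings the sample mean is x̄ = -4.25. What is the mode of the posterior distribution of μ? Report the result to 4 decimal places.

μ̂_MAP = -4.0660

n = 6, x̄ = -4.25.
For a Normal prior and Normal likelihood with known variance, the posterior is Normal; its mode equals its mean, the precision-weighted average.
Prior precision 1/σ₀² = 1/25 = 0.04; data precision n/σ² = 6/9 = 2/3.
μ̂ = (0.04·(-1) + (2/3)·(-4.25)) / (0.04 + 2/3) = (-431/150)/(53/75) = -431/106 ≈ -4.0660.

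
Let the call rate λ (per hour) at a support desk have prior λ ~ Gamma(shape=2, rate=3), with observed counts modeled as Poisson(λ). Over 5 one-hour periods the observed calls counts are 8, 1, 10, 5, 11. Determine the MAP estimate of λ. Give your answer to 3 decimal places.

Σxᵢ = 8+1+10+5+11 = 35, with n = 5.
Posterior ∝ λe^(−3λ) · λ^35e^(−5λ) = λ^36e^(−8λ), i.e. Gamma(shape=37, rate=8).
The mode of a Gamma(a, b) with a ≥ 1 (shape–rate) is (a−1)/b = 36/8 ≈ 4.500.

λ̂_MAP = 4.500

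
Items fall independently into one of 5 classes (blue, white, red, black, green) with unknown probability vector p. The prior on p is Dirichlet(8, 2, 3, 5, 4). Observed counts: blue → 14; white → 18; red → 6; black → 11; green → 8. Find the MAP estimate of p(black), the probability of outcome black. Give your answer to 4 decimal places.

MAP estimate of p(black) = 0.2027

The posterior is Dirichlet(αᵢ + nᵢ) = Dirichlet(22, 20, 9, 16, 12).
For a Dirichlet(a₁,…,a_K) with all aᵢ > 1, the mode has j-th component (aⱼ − 1)/(Σaᵢ − K).
Here Σaᵢ = 79 and K = 5, so p(black) = (16 − 1)/(79 − 5) = 15/74 ≈ 0.2027.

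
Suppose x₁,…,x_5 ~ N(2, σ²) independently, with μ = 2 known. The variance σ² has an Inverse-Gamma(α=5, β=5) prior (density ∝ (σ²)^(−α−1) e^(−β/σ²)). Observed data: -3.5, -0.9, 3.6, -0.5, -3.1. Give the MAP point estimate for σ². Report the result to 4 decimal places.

Sum of squared deviations about the known mean: SS = (-3.5−2)² + (-0.9−2)² + (3.6−2)² + (-0.5−2)² + (-3.1−2)² = 73.48.
The Normal likelihood contributes (σ²)^(−n/2) exp(−SS/(2σ²)), so the posterior is Inverse-Gamma(α + n/2, β + SS/2) = Inverse-Gamma(7.5, 41.74).
The mode of Inverse-Gamma(a, b) is b/(a+1) = 41.74/8.5 ≈ 4.9106.

σ̂²_MAP = 4.9106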